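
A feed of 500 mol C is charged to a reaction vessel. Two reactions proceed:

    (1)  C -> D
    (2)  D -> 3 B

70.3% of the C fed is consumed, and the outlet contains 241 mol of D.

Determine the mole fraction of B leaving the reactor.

0.46

Conversion of C: C consumed = 1ξ₁ = 0.703 × 500 → ξ₁ = 351.5 mol.
D balance: n_D = 0 + 1ξ₁ − 1ξ₂ = 241 → ξ₂ = (1·351.5 − 241)/1 = 110.5 mol.
Outlet amounts (n = n₀ + Σ ν·ξ):
  C: 500 − 1(351.5) = 148.5
  D: 0 + 1(351.5) − 1(110.5) = 241
  B: 0 + 3(110.5) = 331.5
Total out = 721 mol; y_B = 331.5 / 721 = 0.4598.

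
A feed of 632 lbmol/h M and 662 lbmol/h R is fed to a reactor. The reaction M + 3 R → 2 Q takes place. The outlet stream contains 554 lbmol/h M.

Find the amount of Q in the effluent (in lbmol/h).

156 lbmol/h

For M: n = n₀ − 1ξ → 554 = 632 − 1ξ, giving ξ = 78 lbmol/h.
Outlet amounts (n = n₀ + ν ξ):
  M: 632 − 1(78) = 554
  R: 662 − 3(78) = 428
  Q: 0 + 2(78) = 156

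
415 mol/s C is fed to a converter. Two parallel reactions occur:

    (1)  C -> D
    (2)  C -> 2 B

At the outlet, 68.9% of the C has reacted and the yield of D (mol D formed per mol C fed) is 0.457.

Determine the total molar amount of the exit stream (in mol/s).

Yield of D: 1ξ₁ / 415 = 0.457 → ξ₁ = 189.7 mol/s.
Conversion of C: 1ξ₁ + 1ξ₂ = 0.689 × 415 = 285.9 → ξ₂ = 96.28 mol/s.
Outlet amounts (n = n₀ + Σ ν·ξ):
  C: 415 − 1(189.7) − 1(96.28) = 129.1
  D: 0 + 1(189.7) = 189.7
  B: 0 + 2(96.28) = 192.6
Total out = 129.1 + 189.7 + 192.6 = 511.3 mol/s.

511 mol/s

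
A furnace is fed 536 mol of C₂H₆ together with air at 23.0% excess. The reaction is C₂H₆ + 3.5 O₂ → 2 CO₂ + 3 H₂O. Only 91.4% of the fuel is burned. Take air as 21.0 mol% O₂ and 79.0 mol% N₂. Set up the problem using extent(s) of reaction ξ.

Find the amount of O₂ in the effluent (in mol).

593 mol

Stoichiometric O₂ = 3.5 × 536 = 1876 mol; O₂ fed = 1876 × 1.230 = 2307 mol.
N₂ fed = 2307 × 79/21 = 8681 mol.
Fuel reacted = 0.914 × 536 → ξ = 489.9 mol.
Outlet (n = n₀ + ν ξ):
  C₂H₆: 536 − 1(489.9) = 46.1
  O₂: 2307 − 3.5(489.9) = 592.8
  N₂: 8681 (inert)
  CO₂: 0 + 2(489.9) = 979.8
  H₂O: 0 + 3(489.9) = 1470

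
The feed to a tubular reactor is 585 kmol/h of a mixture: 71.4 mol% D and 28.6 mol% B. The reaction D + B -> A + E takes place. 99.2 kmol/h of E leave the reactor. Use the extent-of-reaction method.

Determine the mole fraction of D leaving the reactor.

For E: n = n₀ + 1ξ → 99.2 = 0 + 1ξ, giving ξ = 99.2 kmol/h.
Outlet amounts (n = n₀ + ν ξ):
  D: 417.7 − 1(99.2) = 318.5
  B: 167.3 − 1(99.2) = 68.11
  A: 0 + 1(99.2) = 99.2
  E: 0 + 1(99.2) = 99.2
Total out = 585 kmol/h; y_D = 318.5 / 585 = 0.5444.

0.544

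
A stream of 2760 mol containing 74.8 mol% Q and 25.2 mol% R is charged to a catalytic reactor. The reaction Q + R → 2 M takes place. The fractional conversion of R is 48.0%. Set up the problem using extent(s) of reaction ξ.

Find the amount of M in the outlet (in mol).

R reacted = 0.48 × 695.5 = 333.8 mol; ν_R = −1, so ξ = 333.8/1 = 333.8 mol.
Outlet amounts (n = n₀ + ν ξ):
  Q: 2064 − 1(333.8) = 1731
  R: 695.5 − 1(333.8) = 361.7
  M: 0 + 2(333.8) = 667.7

668 mol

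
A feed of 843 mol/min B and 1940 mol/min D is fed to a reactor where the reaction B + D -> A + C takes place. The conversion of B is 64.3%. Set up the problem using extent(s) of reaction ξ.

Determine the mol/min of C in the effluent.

B reacted = 0.643 × 843 = 542 mol/min; ν_B = −1, so ξ = 542/1 = 542 mol/min.
Outlet amounts (n = n₀ + ν ξ):
  B: 843 − 1(542) = 301
  D: 1940 − 1(542) = 1398
  A: 0 + 1(542) = 542
  C: 0 + 1(542) = 542

542 mol/min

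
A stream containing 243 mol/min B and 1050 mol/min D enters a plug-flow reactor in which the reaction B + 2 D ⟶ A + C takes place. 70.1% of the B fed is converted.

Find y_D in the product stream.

B reacted = 0.701 × 243 = 170.3 mol/min; ν_B = −1, so ξ = 170.3/1 = 170.3 mol/min.
Outlet amounts (n = n₀ + ν ξ):
  B: 243 − 1(170.3) = 72.66
  D: 1050 − 2(170.3) = 709.3
  A: 0 + 1(170.3) = 170.3
  C: 0 + 1(170.3) = 170.3
Total out = 1123 mol/min; y_D = 709.3 / 1123 = 0.6318.

0.632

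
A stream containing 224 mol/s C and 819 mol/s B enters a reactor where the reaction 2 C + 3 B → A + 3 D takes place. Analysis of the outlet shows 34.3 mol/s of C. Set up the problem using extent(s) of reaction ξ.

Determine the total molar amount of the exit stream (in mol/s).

For C: n = n₀ − 2ξ → 34.3 = 224 − 2ξ, giving ξ = 94.85 mol/s.
Outlet amounts (n = n₀ + ν ξ):
  C: 224 − 2(94.85) = 34.3
  B: 819 − 3(94.85) = 534.5
  A: 0 + 1(94.85) = 94.85
  D: 0 + 3(94.85) = 284.5
Total out = 34.3 + 534.5 + 94.85 + 284.5 = 948.1 mol/s.

948 mol/s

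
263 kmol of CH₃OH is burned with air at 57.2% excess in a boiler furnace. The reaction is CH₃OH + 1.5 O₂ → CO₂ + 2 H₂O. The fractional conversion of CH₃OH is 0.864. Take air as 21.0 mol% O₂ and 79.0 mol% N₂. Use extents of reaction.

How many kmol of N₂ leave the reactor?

2330 kmol

Stoichiometric O₂ = 1.5 × 263 = 394.5 kmol; O₂ fed = 394.5 × 1.572 = 620.2 kmol.
N₂ fed = 620.2 × 79/21 = 2333 kmol.
Fuel reacted = 0.864 × 263 → ξ = 227.2 kmol.
Outlet (n = n₀ + ν ξ):
  CH₃OH: 263 − 1(227.2) = 35.77
  O₂: 620.2 − 1.5(227.2) = 279.3
  N₂: 2333 (inert)
  CO₂: 0 + 1(227.2) = 227.2
  H₂O: 0 + 2(227.2) = 454.5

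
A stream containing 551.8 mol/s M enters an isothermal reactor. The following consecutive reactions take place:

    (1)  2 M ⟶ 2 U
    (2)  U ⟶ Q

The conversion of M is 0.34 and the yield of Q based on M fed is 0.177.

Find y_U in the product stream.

0.163

Conversion of M: M consumed = 2ξ₁ = 0.34 × 551.8 → ξ₁ = 93.81 mol/s.
Yield of Q: 1ξ₂ / 551.8 = 0.177 → ξ₂ = 97.67 mol/s.
Outlet amounts (n = n₀ + Σ ν·ξ):
  M: 551.8 − 2(93.81) = 364.2
  U: 0 + 2(93.81) − 1(97.67) = 89.94
  Q: 0 + 1(97.67) = 97.67
Total out = 551.8 mol/s; y_U = 89.94 / 551.8 = 0.163.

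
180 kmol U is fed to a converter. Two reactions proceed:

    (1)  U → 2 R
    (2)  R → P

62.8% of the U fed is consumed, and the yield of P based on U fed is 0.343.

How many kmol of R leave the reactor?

164 kmol

Conversion of U: U consumed = 1ξ₁ = 0.628 × 180 → ξ₁ = 113 kmol.
Yield of P: 1ξ₂ / 180 = 0.343 → ξ₂ = 61.74 kmol.
Outlet amounts (n = n₀ + Σ ν·ξ):
  U: 180 − 1(113) = 66.96
  R: 0 + 2(113) − 1(61.74) = 164.3
  P: 0 + 1(61.74) = 61.74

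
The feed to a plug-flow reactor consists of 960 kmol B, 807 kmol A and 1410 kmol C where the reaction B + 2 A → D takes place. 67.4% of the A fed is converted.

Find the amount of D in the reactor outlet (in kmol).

272 kmol

A reacted = 0.674 × 807 = 543.9 kmol; ν_A = −2, so ξ = 543.9/2 = 272 kmol.
Outlet amounts (n = n₀ + ν ξ):
  B: 960 − 1(272) = 688
  A: 807 − 2(272) = 263.1
  D: 0 + 1(272) = 272
  C: 1410 (inert)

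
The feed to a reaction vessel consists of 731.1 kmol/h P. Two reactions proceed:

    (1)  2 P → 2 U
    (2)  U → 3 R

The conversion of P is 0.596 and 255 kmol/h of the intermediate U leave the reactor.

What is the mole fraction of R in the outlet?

Conversion of P: P consumed = 2ξ₁ = 0.596 × 731.1 → ξ₁ = 217.9 kmol/h.
U balance: n_U = 0 + 2ξ₁ − 1ξ₂ = 255 → ξ₂ = (2·217.9 − 255)/1 = 180.7 kmol/h.
Outlet amounts (n = n₀ + Σ ν·ξ):
  P: 731.1 − 2(217.9) = 295.4
  U: 0 + 2(217.9) − 1(180.7) = 255
  R: 0 + 3(180.7) = 542.2
Total out = 1093 kmol/h; y_R = 542.2 / 1093 = 0.4963.

0.496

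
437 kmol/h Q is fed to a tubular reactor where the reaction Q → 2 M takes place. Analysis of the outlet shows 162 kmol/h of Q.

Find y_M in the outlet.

For Q: n = n₀ − 1ξ → 162 = 437 − 1ξ, giving ξ = 275 kmol/h.
Outlet amounts (n = n₀ + ν ξ):
  Q: 437 − 1(275) = 162
  M: 0 + 2(275) = 550
Total out = 712 kmol/h; y_M = 550 / 712 = 0.7725.

0.772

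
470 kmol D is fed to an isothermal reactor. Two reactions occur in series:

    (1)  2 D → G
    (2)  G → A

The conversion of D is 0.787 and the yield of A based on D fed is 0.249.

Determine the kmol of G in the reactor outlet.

Conversion of D: D consumed = 2ξ₁ = 0.787 × 470 → ξ₁ = 184.9 kmol.
Yield of A: 1ξ₂ / 470 = 0.249 → ξ₂ = 117 kmol.
Outlet amounts (n = n₀ + Σ ν·ξ):
  D: 470 − 2(184.9) = 100.1
  G: 0 + 1(184.9) − 1(117) = 67.92
  A: 0 + 1(117) = 117

67.9 kmol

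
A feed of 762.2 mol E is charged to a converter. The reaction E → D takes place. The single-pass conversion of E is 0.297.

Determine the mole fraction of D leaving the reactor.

E reacted = 0.297 × 762.2 = 226.4 mol; ν_E = −1, so ξ = 226.4/1 = 226.4 mol.
Outlet amounts (n = n₀ + ν ξ):
  E: 762.2 − 1(226.4) = 535.8
  D: 0 + 1(226.4) = 226.4
Total out = 762.2 mol; y_D = 226.4 / 762.2 = 0.297.

0.297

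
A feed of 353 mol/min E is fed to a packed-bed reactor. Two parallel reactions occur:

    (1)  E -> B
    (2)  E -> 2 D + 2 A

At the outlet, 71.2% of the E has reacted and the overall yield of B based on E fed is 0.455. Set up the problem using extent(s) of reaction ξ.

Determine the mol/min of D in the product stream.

181 mol/min

Yield of B: 1ξ₁ / 353 = 0.455 → ξ₁ = 160.6 mol/min.
Conversion of E: 1ξ₁ + 1ξ₂ = 0.712 × 353 = 251.3 → ξ₂ = 90.72 mol/min.
Outlet amounts (n = n₀ + Σ ν·ξ):
  E: 353 − 1(160.6) − 1(90.72) = 101.7
  B: 0 + 1(160.6) = 160.6
  D: 0 + 2(90.72) = 181.4
  A: 0 + 2(90.72) = 181.4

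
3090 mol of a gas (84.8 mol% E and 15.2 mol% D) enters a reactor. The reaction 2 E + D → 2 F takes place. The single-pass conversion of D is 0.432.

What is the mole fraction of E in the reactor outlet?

0.767

D reacted = 0.432 × 469.7 = 202.9 mol; ν_D = −1, so ξ = 202.9/1 = 202.9 mol.
Outlet amounts (n = n₀ + ν ξ):
  E: 2620 − 2(202.9) = 2215
  D: 469.7 − 1(202.9) = 266.8
  F: 0 + 2(202.9) = 405.8
Total out = 2887 mol; y_E = 2215 / 2887 = 0.767.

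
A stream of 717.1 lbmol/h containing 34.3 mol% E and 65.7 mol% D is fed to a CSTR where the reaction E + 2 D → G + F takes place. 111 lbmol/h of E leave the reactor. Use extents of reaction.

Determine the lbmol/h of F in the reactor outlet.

For E: n = n₀ − 1ξ → 111 = 246 − 1ξ, giving ξ = 135 lbmol/h.
Outlet amounts (n = n₀ + ν ξ):
  E: 246 − 1(135) = 111
  D: 471.1 − 2(135) = 201.2
  G: 0 + 1(135) = 135
  F: 0 + 1(135) = 135

135 lbmol/h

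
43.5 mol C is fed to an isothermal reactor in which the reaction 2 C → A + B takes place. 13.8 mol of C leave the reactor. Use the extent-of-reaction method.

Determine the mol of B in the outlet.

For C: n = n₀ − 2ξ → 13.8 = 43.5 − 2ξ, giving ξ = 14.85 mol.
Outlet amounts (n = n₀ + ν ξ):
  C: 43.5 − 2(14.85) = 13.8
  A: 0 + 1(14.85) = 14.85
  B: 0 + 1(14.85) = 14.85

14.8 mol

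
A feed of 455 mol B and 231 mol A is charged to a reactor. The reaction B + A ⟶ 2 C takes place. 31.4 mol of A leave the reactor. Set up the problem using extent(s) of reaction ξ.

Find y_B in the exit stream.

For A: n = n₀ − 1ξ → 31.4 = 231 − 1ξ, giving ξ = 199.6 mol.
Outlet amounts (n = n₀ + ν ξ):
  B: 455 − 1(199.6) = 255.4
  A: 231 − 1(199.6) = 31.4
  C: 0 + 2(199.6) = 399.2
Total out = 686 mol; y_B = 255.4 / 686 = 0.3723.

0.372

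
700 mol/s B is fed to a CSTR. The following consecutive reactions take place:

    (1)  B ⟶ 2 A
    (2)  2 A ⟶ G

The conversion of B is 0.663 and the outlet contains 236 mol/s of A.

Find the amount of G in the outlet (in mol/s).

346 mol/s

Conversion of B: B consumed = 1ξ₁ = 0.663 × 700 → ξ₁ = 464.1 mol/s.
A balance: n_A = 0 + 2ξ₁ − 2ξ₂ = 236 → ξ₂ = (2·464.1 − 236)/2 = 346.1 mol/s.
Outlet amounts (n = n₀ + Σ ν·ξ):
  B: 700 − 1(464.1) = 235.9
  A: 0 + 2(464.1) − 2(346.1) = 236
  G: 0 + 1(346.1) = 346.1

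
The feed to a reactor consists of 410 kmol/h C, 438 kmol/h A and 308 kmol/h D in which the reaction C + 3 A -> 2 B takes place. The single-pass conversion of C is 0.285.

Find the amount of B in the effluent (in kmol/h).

C reacted = 0.285 × 410 = 116.8 kmol/h; ν_C = −1, so ξ = 116.8/1 = 116.8 kmol/h.
Outlet amounts (n = n₀ + ν ξ):
  C: 410 − 1(116.8) = 293.1
  A: 438 − 3(116.8) = 87.45
  B: 0 + 2(116.8) = 233.7
  D: 308 (inert)

234 kmol/h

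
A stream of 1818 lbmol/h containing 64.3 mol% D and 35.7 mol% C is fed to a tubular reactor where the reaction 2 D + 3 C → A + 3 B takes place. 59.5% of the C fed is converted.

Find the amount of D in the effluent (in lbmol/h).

C reacted = 0.595 × 649 = 386.2 lbmol/h; ν_C = −3, so ξ = 386.2/3 = 128.7 lbmol/h.
Outlet amounts (n = n₀ + ν ξ):
  D: 1169 − 2(128.7) = 911.5
  C: 649 − 3(128.7) = 262.9
  A: 0 + 1(128.7) = 128.7
  B: 0 + 3(128.7) = 386.2

912 lbmol/h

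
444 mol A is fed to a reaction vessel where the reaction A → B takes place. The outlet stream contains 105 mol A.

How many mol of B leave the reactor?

339 mol

For A: n = n₀ − 1ξ → 105 = 444 − 1ξ, giving ξ = 339 mol.
Outlet amounts (n = n₀ + ν ξ):
  A: 444 − 1(339) = 105
  B: 0 + 1(339) = 339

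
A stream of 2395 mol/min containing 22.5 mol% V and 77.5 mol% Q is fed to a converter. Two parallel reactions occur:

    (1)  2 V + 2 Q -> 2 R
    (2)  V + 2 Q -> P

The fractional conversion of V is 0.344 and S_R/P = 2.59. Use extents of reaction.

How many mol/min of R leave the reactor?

Conversion of V: V consumed = 0.344 × 538.9 = 185.4 mol/min = 2ξ₁ + 1ξ₂.
Selectivity: 2ξ₁ / (1ξ₂) = 2.59 → ξ₁ = 1.295 ξ₂.
Substitute: (2·1.295 + 1) ξ₂ = 185.4 → ξ₂ = 51.64 mol/min, ξ₁ = 66.87 mol/min.
Outlet amounts (n = n₀ + Σ ν·ξ):
  V: 538.9 − 2(66.87) − 1(51.64) = 353.5
  Q: 1856 − 2(66.87) − 2(51.64) = 1619
  R: 0 + 2(66.87) = 133.7
  P: 0 + 1(51.64) = 51.64

134 mol/min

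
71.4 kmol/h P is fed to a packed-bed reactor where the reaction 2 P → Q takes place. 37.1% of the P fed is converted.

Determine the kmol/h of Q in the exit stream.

13.2 kmol/h

P reacted = 0.371 × 71.4 = 26.49 kmol/h; ν_P = −2, so ξ = 26.49/2 = 13.24 kmol/h.
Outlet amounts (n = n₀ + ν ξ):
  P: 71.4 − 2(13.24) = 44.91
  Q: 0 + 1(13.24) = 13.24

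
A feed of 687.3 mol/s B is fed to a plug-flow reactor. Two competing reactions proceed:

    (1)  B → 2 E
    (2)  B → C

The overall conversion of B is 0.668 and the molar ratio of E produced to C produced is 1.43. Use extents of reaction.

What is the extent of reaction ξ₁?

ξ₁ = 191 mol/s

Conversion of B: B consumed = 0.668 × 687.3 = 459.1 mol/s = 1ξ₁ + 1ξ₂.
Selectivity: 2ξ₁ / (1ξ₂) = 1.43 → ξ₁ = 0.715 ξ₂.
Substitute: (1·0.715 + 1) ξ₂ = 459.1 → ξ₂ = 267.7 mol/s, ξ₁ = 191.4 mol/s.
Outlet amounts (n = n₀ + Σ ν·ξ):
  B: 687.3 − 1(191.4) − 1(267.7) = 228.2
  E: 0 + 2(191.4) = 382.8
  C: 0 + 1(267.7) = 267.7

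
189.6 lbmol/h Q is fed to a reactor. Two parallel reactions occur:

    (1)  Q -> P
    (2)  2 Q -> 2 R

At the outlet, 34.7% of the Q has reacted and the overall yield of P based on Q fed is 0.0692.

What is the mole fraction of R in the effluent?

0.278

Yield of P: 1ξ₁ / 189.6 = 0.0692 → ξ₁ = 13.12 lbmol/h.
Conversion of Q: 1ξ₁ + 2ξ₂ = 0.347 × 189.6 = 65.79 → ξ₂ = 26.34 lbmol/h.
Outlet amounts (n = n₀ + Σ ν·ξ):
  Q: 189.6 − 1(13.12) − 2(26.34) = 123.8
  P: 0 + 1(13.12) = 13.12
  R: 0 + 2(26.34) = 52.67
Total out = 189.6 lbmol/h; y_R = 52.67 / 189.6 = 0.2778.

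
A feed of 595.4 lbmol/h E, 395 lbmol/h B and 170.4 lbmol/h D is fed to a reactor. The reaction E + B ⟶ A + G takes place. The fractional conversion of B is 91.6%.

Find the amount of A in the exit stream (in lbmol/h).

362 lbmol/h

B reacted = 0.916 × 395 = 361.8 lbmol/h; ν_B = −1, so ξ = 361.8/1 = 361.8 lbmol/h.
Outlet amounts (n = n₀ + ν ξ):
  E: 595.4 − 1(361.8) = 233.6
  B: 395 − 1(361.8) = 33.18
  A: 0 + 1(361.8) = 361.8
  G: 0 + 1(361.8) = 361.8
  D: 170.4 (inert)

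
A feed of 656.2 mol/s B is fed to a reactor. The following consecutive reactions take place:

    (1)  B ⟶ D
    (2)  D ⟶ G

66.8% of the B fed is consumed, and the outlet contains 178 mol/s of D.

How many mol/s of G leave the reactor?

Conversion of B: B consumed = 1ξ₁ = 0.668 × 656.2 → ξ₁ = 438.3 mol/s.
D balance: n_D = 0 + 1ξ₁ − 1ξ₂ = 178 → ξ₂ = (1·438.3 − 178)/1 = 260.3 mol/s.
Outlet amounts (n = n₀ + Σ ν·ξ):
  B: 656.2 − 1(438.3) = 217.9
  D: 0 + 1(438.3) − 1(260.3) = 178
  G: 0 + 1(260.3) = 260.3

260 mol/s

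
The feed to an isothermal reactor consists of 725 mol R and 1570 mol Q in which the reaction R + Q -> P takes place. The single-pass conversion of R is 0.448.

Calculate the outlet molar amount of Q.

1250 mol

R reacted = 0.448 × 725 = 324.8 mol; ν_R = −1, so ξ = 324.8/1 = 324.8 mol.
Outlet amounts (n = n₀ + ν ξ):
  R: 725 − 1(324.8) = 400.2
  Q: 1570 − 1(324.8) = 1245
  P: 0 + 1(324.8) = 324.8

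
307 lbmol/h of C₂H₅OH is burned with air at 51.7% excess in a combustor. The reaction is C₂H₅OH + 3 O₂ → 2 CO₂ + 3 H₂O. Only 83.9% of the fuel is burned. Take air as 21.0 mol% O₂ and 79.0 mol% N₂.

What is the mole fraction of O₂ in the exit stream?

Stoichiometric O₂ = 3 × 307 = 921 lbmol/h; O₂ fed = 921 × 1.517 = 1397 lbmol/h.
N₂ fed = 1397 × 79/21 = 5256 lbmol/h.
Fuel reacted = 0.839 × 307 → ξ = 257.6 lbmol/h.
Outlet (n = n₀ + ν ξ):
  C₂H₅OH: 307 − 1(257.6) = 49.43
  O₂: 1397 − 3(257.6) = 624.4
  N₂: 5256 (inert)
  CO₂: 0 + 2(257.6) = 515.1
  H₂O: 0 + 3(257.6) = 772.7
Total out = 7218 lbmol/h; y_O₂ = 624.4 / 7218 = 0.08651.

0.0865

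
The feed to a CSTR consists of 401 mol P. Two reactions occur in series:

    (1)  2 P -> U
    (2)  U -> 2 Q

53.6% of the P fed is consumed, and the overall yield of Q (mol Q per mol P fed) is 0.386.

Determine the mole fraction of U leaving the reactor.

0.0811

Conversion of P: P consumed = 2ξ₁ = 0.536 × 401 → ξ₁ = 107.5 mol.
Yield of Q: 2ξ₂ / 401 = 0.386 → ξ₂ = 77.39 mol.
Outlet amounts (n = n₀ + Σ ν·ξ):
  P: 401 − 2(107.5) = 186.1
  U: 0 + 1(107.5) − 1(77.39) = 30.08
  Q: 0 + 2(77.39) = 154.8
Total out = 370.9 mol; y_U = 30.08 / 370.9 = 0.08108.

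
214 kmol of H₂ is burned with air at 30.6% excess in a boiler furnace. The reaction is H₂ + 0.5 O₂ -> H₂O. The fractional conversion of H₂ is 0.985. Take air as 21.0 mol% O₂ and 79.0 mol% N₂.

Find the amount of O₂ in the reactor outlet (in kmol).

34.3 kmol

Stoichiometric O₂ = 0.5 × 214 = 107 kmol; O₂ fed = 107 × 1.306 = 139.7 kmol.
N₂ fed = 139.7 × 79/21 = 525.7 kmol.
Fuel reacted = 0.985 × 214 → ξ = 210.8 kmol.
Outlet (n = n₀ + ν ξ):
  H₂: 214 − 1(210.8) = 3.21
  O₂: 139.7 − 0.5(210.8) = 34.35
  N₂: 525.7 (inert)
  H₂O: 0 + 1(210.8) = 210.8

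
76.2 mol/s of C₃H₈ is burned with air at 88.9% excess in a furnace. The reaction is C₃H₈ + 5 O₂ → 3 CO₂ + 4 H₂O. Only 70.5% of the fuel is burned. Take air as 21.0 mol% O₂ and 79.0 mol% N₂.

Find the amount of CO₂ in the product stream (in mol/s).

Stoichiometric O₂ = 5 × 76.2 = 381 mol/s; O₂ fed = 381 × 1.889 = 719.7 mol/s.
N₂ fed = 719.7 × 79/21 = 2707 mol/s.
Fuel reacted = 0.705 × 76.2 → ξ = 53.72 mol/s.
Outlet (n = n₀ + ν ξ):
  C₃H₈: 76.2 − 1(53.72) = 22.48
  O₂: 719.7 − 5(53.72) = 451.1
  N₂: 2707 (inert)
  CO₂: 0 + 3(53.72) = 161.2
  H₂O: 0 + 4(53.72) = 214.9

161 mol/s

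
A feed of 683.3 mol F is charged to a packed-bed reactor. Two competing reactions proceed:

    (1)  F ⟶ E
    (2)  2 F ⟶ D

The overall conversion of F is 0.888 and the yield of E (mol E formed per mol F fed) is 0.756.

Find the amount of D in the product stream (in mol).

45.1 mol

Yield of E: 1ξ₁ / 683.3 = 0.756 → ξ₁ = 516.6 mol.
Conversion of F: 1ξ₁ + 2ξ₂ = 0.888 × 683.3 = 606.8 → ξ₂ = 45.1 mol.
Outlet amounts (n = n₀ + Σ ν·ξ):
  F: 683.3 − 1(516.6) − 2(45.1) = 76.53
  E: 0 + 1(516.6) = 516.6
  D: 0 + 1(45.1) = 45.1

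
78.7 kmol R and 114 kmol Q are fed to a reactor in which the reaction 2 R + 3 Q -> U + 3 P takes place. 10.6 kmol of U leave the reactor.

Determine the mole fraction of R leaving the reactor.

For U: n = n₀ + 1ξ → 10.6 = 0 + 1ξ, giving ξ = 10.6 kmol.
Outlet amounts (n = n₀ + ν ξ):
  R: 78.7 − 2(10.6) = 57.5
  Q: 114 − 3(10.6) = 82.2
  U: 0 + 1(10.6) = 10.6
  P: 0 + 3(10.6) = 31.8
Total out = 182.1 kmol; y_R = 57.5 / 182.1 = 0.3158.

0.316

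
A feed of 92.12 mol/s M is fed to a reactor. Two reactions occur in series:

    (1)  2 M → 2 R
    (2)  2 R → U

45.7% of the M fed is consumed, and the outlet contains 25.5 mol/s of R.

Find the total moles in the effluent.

Conversion of M: M consumed = 2ξ₁ = 0.457 × 92.12 → ξ₁ = 21.05 mol/s.
R balance: n_R = 0 + 2ξ₁ − 2ξ₂ = 25.5 → ξ₂ = (2·21.05 − 25.5)/2 = 8.299 mol/s.
Outlet amounts (n = n₀ + Σ ν·ξ):
  M: 92.12 − 2(21.05) = 50.02
  R: 0 + 2(21.05) − 2(8.299) = 25.5
  U: 0 + 1(8.299) = 8.299
Total out = 50.02 + 25.5 + 8.299 = 83.82 mol/s.

83.8 mol/s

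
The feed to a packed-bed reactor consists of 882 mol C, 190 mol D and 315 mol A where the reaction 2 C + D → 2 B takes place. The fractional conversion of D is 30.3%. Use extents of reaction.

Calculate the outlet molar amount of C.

D reacted = 0.303 × 190 = 57.57 mol; ν_D = −1, so ξ = 57.57/1 = 57.57 mol.
Outlet amounts (n = n₀ + ν ξ):
  C: 882 − 2(57.57) = 766.9
  D: 190 − 1(57.57) = 132.4
  B: 0 + 2(57.57) = 115.1
  A: 315 (inert)

767 mol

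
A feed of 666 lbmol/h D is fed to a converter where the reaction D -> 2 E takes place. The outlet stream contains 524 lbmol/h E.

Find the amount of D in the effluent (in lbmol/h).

404 lbmol/h

For E: n = n₀ + 2ξ → 524 = 0 + 2ξ, giving ξ = 262 lbmol/h.
Outlet amounts (n = n₀ + ν ξ):
  D: 666 − 1(262) = 404
  E: 0 + 2(262) = 524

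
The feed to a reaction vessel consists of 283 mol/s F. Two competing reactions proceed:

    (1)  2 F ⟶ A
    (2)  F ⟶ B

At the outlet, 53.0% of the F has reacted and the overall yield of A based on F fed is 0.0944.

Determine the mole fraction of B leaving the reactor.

0.377

Yield of A: 1ξ₁ / 283 = 0.0944 → ξ₁ = 26.72 mol/s.
Conversion of F: 2ξ₁ + 1ξ₂ = 0.53 × 283 = 150 → ξ₂ = 96.56 mol/s.
Outlet amounts (n = n₀ + Σ ν·ξ):
  F: 283 − 2(26.72) − 1(96.56) = 133
  A: 0 + 1(26.72) = 26.72
  B: 0 + 1(96.56) = 96.56
Total out = 256.3 mol/s; y_B = 96.56 / 256.3 = 0.3768.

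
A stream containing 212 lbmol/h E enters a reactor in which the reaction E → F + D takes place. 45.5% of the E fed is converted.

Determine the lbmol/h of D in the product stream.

E reacted = 0.455 × 212 = 96.46 lbmol/h; ν_E = −1, so ξ = 96.46/1 = 96.46 lbmol/h.
Outlet amounts (n = n₀ + ν ξ):
  E: 212 − 1(96.46) = 115.5
  F: 0 + 1(96.46) = 96.46
  D: 0 + 1(96.46) = 96.46

96.5 lbmol/h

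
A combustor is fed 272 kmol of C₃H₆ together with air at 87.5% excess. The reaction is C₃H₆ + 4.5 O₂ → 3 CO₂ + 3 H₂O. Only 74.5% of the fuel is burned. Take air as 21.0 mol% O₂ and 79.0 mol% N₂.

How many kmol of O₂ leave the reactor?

Stoichiometric O₂ = 4.5 × 272 = 1224 kmol; O₂ fed = 1224 × 1.875 = 2295 kmol.
N₂ fed = 2295 × 79/21 = 8634 kmol.
Fuel reacted = 0.745 × 272 → ξ = 202.6 kmol.
Outlet (n = n₀ + ν ξ):
  C₃H₆: 272 − 1(202.6) = 69.36
  O₂: 2295 − 4.5(202.6) = 1383
  N₂: 8634 (inert)
  CO₂: 0 + 3(202.6) = 607.9
  H₂O: 0 + 3(202.6) = 607.9

1380 kmol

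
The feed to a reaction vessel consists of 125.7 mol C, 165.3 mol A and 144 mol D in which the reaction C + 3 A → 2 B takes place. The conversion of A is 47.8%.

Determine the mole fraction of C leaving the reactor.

0.26

A reacted = 0.478 × 165.3 = 79.01 mol; ν_A = −3, so ξ = 79.01/3 = 26.34 mol.
Outlet amounts (n = n₀ + ν ξ):
  C: 125.7 − 1(26.34) = 99.36
  A: 165.3 − 3(26.34) = 86.29
  B: 0 + 2(26.34) = 52.68
  D: 144 (inert)
Total out = 382.3 mol; y_C = 99.36 / 382.3 = 0.2599.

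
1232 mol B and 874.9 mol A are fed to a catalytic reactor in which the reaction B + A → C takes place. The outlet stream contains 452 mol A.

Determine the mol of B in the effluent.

For A: n = n₀ − 1ξ → 452 = 874.9 − 1ξ, giving ξ = 422.9 mol.
Outlet amounts (n = n₀ + ν ξ):
  B: 1232 − 1(422.9) = 809.1
  A: 874.9 − 1(422.9) = 452
  C: 0 + 1(422.9) = 422.9

809 mol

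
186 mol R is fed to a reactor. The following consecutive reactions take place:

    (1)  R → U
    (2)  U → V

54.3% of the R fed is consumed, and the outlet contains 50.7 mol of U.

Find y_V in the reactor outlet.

Conversion of R: R consumed = 1ξ₁ = 0.543 × 186 → ξ₁ = 101 mol.
U balance: n_U = 0 + 1ξ₁ − 1ξ₂ = 50.7 → ξ₂ = (1·101 − 50.7)/1 = 50.3 mol.
Outlet amounts (n = n₀ + Σ ν·ξ):
  R: 186 − 1(101) = 85
  U: 0 + 1(101) − 1(50.3) = 50.7
  V: 0 + 1(50.3) = 50.3
Total out = 186 mol; y_V = 50.3 / 186 = 0.2704.

0.27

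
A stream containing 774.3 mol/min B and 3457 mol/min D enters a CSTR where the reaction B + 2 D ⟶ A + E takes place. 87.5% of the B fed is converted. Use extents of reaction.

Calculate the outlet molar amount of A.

B reacted = 0.875 × 774.3 = 677.5 mol/min; ν_B = −1, so ξ = 677.5/1 = 677.5 mol/min.
Outlet amounts (n = n₀ + ν ξ):
  B: 774.3 − 1(677.5) = 96.79
  D: 3457 − 2(677.5) = 2102
  A: 0 + 1(677.5) = 677.5
  E: 0 + 1(677.5) = 677.5

678 mol/min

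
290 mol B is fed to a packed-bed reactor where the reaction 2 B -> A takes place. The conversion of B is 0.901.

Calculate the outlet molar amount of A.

131 mol

B reacted = 0.901 × 290 = 261.3 mol; ν_B = −2, so ξ = 261.3/2 = 130.6 mol.
Outlet amounts (n = n₀ + ν ξ):
  B: 290 − 2(130.6) = 28.71
  A: 0 + 1(130.6) = 130.6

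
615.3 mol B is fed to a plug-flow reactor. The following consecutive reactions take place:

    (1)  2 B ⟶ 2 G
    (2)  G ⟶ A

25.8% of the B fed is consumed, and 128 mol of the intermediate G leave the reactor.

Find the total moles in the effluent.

615 mol

Conversion of B: B consumed = 2ξ₁ = 0.258 × 615.3 → ξ₁ = 79.37 mol.
G balance: n_G = 0 + 2ξ₁ − 1ξ₂ = 128 → ξ₂ = (2·79.37 − 128)/1 = 30.75 mol.
Outlet amounts (n = n₀ + Σ ν·ξ):
  B: 615.3 − 2(79.37) = 456.6
  G: 0 + 2(79.37) − 1(30.75) = 128
  A: 0 + 1(30.75) = 30.75
Total out = 456.6 + 128 + 30.75 = 615.3 mol.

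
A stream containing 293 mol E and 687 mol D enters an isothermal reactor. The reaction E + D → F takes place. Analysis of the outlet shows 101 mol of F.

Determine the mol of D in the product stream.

For F: n = n₀ + 1ξ → 101 = 0 + 1ξ, giving ξ = 101 mol.
Outlet amounts (n = n₀ + ν ξ):
  E: 293 − 1(101) = 192
  D: 687 − 1(101) = 586
  F: 0 + 1(101) = 101

586 mol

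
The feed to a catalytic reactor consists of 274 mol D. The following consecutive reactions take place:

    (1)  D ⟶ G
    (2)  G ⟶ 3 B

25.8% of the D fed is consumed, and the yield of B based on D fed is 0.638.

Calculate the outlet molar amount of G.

12.4 mol

Conversion of D: D consumed = 1ξ₁ = 0.258 × 274 → ξ₁ = 70.69 mol.
Yield of B: 3ξ₂ / 274 = 0.638 → ξ₂ = 58.27 mol.
Outlet amounts (n = n₀ + Σ ν·ξ):
  D: 274 − 1(70.69) = 203.3
  G: 0 + 1(70.69) − 1(58.27) = 12.42
  B: 0 + 3(58.27) = 174.8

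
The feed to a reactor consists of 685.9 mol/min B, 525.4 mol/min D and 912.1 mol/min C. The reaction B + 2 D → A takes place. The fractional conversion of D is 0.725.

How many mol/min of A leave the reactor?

D reacted = 0.725 × 525.4 = 380.9 mol/min; ν_D = −2, so ξ = 380.9/2 = 190.5 mol/min.
Outlet amounts (n = n₀ + ν ξ):
  B: 685.9 − 1(190.5) = 495.4
  D: 525.4 − 2(190.5) = 144.5
  A: 0 + 1(190.5) = 190.5
  C: 912.1 (inert)

190 mol/min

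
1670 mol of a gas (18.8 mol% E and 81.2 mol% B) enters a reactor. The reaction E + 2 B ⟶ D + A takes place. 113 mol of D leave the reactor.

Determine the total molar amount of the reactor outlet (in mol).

For D: n = n₀ + 1ξ → 113 = 0 + 1ξ, giving ξ = 113 mol.
Outlet amounts (n = n₀ + ν ξ):
  E: 314 − 1(113) = 201
  B: 1356 − 2(113) = 1130
  D: 0 + 1(113) = 113
  A: 0 + 1(113) = 113
Total out = 201 + 1130 + 113 + 113 = 1557 mol.

1560 mol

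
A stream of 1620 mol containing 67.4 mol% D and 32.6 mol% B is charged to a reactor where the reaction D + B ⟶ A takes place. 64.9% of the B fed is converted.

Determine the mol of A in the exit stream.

B reacted = 0.649 × 528.1 = 342.7 mol; ν_B = −1, so ξ = 342.7/1 = 342.7 mol.
Outlet amounts (n = n₀ + ν ξ):
  D: 1092 − 1(342.7) = 749.1
  B: 528.1 − 1(342.7) = 185.4
  A: 0 + 1(342.7) = 342.7

343 mol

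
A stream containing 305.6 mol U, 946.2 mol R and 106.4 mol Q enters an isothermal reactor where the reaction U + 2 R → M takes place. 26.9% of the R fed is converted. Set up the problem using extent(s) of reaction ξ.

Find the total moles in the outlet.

1100 mol

R reacted = 0.269 × 946.2 = 254.5 mol; ν_R = −2, so ξ = 254.5/2 = 127.3 mol.
Outlet amounts (n = n₀ + ν ξ):
  U: 305.6 − 1(127.3) = 178.3
  R: 946.2 − 2(127.3) = 691.7
  M: 0 + 1(127.3) = 127.3
  Q: 106.4 (inert)
Total out = 178.3 + 691.7 + 127.3 + 106.4 = 1104 mol.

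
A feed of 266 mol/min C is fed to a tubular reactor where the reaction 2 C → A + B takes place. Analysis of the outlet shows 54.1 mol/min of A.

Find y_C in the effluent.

0.593

For A: n = n₀ + 1ξ → 54.1 = 0 + 1ξ, giving ξ = 54.1 mol/min.
Outlet amounts (n = n₀ + ν ξ):
  C: 266 − 2(54.1) = 157.8
  A: 0 + 1(54.1) = 54.1
  B: 0 + 1(54.1) = 54.1
Total out = 266 mol/min; y_C = 157.8 / 266 = 0.5932.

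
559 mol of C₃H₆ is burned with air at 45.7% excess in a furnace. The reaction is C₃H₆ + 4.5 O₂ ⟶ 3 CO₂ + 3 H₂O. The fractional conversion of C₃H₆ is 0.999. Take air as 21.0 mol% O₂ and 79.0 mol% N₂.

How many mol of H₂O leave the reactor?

Stoichiometric O₂ = 4.5 × 559 = 2516 mol; O₂ fed = 2516 × 1.457 = 3665 mol.
N₂ fed = 3665 × 79/21 = 13790 mol.
Fuel reacted = 0.999 × 559 → ξ = 558.4 mol.
Outlet (n = n₀ + ν ξ):
  C₃H₆: 559 − 1(558.4) = 0.559
  O₂: 3665 − 4.5(558.4) = 1152
  N₂: 13790 (inert)
  CO₂: 0 + 3(558.4) = 1675
  H₂O: 0 + 3(558.4) = 1675

1680 mol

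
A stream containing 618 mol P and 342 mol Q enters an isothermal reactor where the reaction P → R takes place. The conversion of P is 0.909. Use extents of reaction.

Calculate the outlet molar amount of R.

P reacted = 0.909 × 618 = 561.8 mol; ν_P = −1, so ξ = 561.8/1 = 561.8 mol.
Outlet amounts (n = n₀ + ν ξ):
  P: 618 − 1(561.8) = 56.24
  R: 0 + 1(561.8) = 561.8
  Q: 342 (inert)

562 mol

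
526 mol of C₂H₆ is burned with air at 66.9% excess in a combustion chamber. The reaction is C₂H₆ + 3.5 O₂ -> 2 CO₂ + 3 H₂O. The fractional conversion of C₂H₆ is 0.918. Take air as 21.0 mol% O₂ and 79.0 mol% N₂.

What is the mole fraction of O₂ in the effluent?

Stoichiometric O₂ = 3.5 × 526 = 1841 mol; O₂ fed = 1841 × 1.669 = 3073 mol.
N₂ fed = 3073 × 79/21 = 11560 mol.
Fuel reacted = 0.918 × 526 → ξ = 482.9 mol.
Outlet (n = n₀ + ν ξ):
  C₂H₆: 526 − 1(482.9) = 43.13
  O₂: 3073 − 3.5(482.9) = 1383
  N₂: 11560 (inert)
  CO₂: 0 + 2(482.9) = 965.7
  H₂O: 0 + 3(482.9) = 1449
Total out = 15400 mol; y_O₂ = 1383 / 15400 = 0.08978.

0.0898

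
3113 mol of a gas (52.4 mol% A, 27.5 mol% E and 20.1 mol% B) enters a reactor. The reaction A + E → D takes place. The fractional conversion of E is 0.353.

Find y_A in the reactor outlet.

0.473

E reacted = 0.353 × 856.1 = 302.2 mol; ν_E = −1, so ξ = 302.2/1 = 302.2 mol.
Outlet amounts (n = n₀ + ν ξ):
  A: 1631 − 1(302.2) = 1329
  E: 856.1 − 1(302.2) = 553.9
  D: 0 + 1(302.2) = 302.2
  B: 625.7 (inert)
Total out = 2811 mol; y_A = 1329 / 2811 = 0.4728.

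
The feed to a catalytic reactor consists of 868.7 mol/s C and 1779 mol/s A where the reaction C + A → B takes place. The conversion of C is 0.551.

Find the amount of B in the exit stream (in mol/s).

C reacted = 0.551 × 868.7 = 478.7 mol/s; ν_C = −1, so ξ = 478.7/1 = 478.7 mol/s.
Outlet amounts (n = n₀ + ν ξ):
  C: 868.7 − 1(478.7) = 390
  A: 1779 − 1(478.7) = 1300
  B: 0 + 1(478.7) = 478.7

479 mol/s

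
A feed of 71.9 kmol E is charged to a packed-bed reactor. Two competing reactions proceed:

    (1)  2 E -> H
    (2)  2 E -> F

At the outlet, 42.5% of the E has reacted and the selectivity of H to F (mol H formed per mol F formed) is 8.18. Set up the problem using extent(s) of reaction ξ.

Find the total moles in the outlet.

56.6 kmol

Conversion of E: E consumed = 0.425 × 71.9 = 30.56 kmol = 2ξ₁ + 2ξ₂.
Selectivity: 1ξ₁ / (1ξ₂) = 8.18 → ξ₁ = 8.18 ξ₂.
Substitute: (2·8.18 + 2) ξ₂ = 30.56 → ξ₂ = 1.664 kmol, ξ₁ = 13.61 kmol.
Outlet amounts (n = n₀ + Σ ν·ξ):
  E: 71.9 − 2(13.61) − 2(1.664) = 41.34
  H: 0 + 1(13.61) = 13.61
  F: 0 + 1(1.664) = 1.664
Total out = 41.34 + 13.61 + 1.664 = 56.62 kmol.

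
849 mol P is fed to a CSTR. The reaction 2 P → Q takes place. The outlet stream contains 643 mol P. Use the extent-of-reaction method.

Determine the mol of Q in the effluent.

103 mol

For P: n = n₀ − 2ξ → 643 = 849 − 2ξ, giving ξ = 103 mol.
Outlet amounts (n = n₀ + ν ξ):
  P: 849 − 2(103) = 643
  Q: 0 + 1(103) = 103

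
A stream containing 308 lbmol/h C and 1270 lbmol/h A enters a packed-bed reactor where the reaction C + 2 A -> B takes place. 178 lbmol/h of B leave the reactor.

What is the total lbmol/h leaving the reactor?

For B: n = n₀ + 1ξ → 178 = 0 + 1ξ, giving ξ = 178 lbmol/h.
Outlet amounts (n = n₀ + ν ξ):
  C: 308 − 1(178) = 130
  A: 1270 − 2(178) = 914
  B: 0 + 1(178) = 178
Total out = 130 + 914 + 178 = 1222 lbmol/h.

1220 lbmol/h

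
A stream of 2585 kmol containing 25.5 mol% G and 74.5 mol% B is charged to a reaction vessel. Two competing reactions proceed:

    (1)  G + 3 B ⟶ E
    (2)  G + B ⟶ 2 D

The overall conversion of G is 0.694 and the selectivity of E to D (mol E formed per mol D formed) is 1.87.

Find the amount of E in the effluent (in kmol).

361 kmol

Conversion of G: G consumed = 0.694 × 659.2 = 457.5 kmol = 1ξ₁ + 1ξ₂.
Selectivity: 1ξ₁ / (2ξ₂) = 1.87 → ξ₁ = 3.74 ξ₂.
Substitute: (1·3.74 + 1) ξ₂ = 457.5 → ξ₂ = 96.51 kmol, ξ₁ = 361 kmol.
Outlet amounts (n = n₀ + Σ ν·ξ):
  G: 659.2 − 1(361) − 1(96.51) = 201.7
  B: 1926 − 3(361) − 1(96.51) = 746.4
  E: 0 + 1(361) = 361
  D: 0 + 2(96.51) = 193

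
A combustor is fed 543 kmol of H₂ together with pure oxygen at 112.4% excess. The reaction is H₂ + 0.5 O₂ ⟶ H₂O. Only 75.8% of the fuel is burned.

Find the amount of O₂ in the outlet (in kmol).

371 kmol

Stoichiometric O₂ = 0.5 × 543 = 271.5 kmol; O₂ fed = 271.5 × 2.124 = 576.7 kmol.
Fuel reacted = 0.758 × 543 → ξ = 411.6 kmol.
Outlet (n = n₀ + ν ξ):
  H₂: 543 − 1(411.6) = 131.4
  O₂: 576.7 − 0.5(411.6) = 370.9
  H₂O: 0 + 1(411.6) = 411.6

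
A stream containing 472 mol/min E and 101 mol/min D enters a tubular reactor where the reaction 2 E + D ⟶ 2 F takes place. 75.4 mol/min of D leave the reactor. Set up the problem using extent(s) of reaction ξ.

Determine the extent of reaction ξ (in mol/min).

For D: n = n₀ − 1ξ → 75.4 = 101 − 1ξ, giving ξ = 25.6 mol/min.
Outlet amounts (n = n₀ + ν ξ):
  E: 472 − 2(25.6) = 420.8
  D: 101 − 1(25.6) = 75.4
  F: 0 + 2(25.6) = 51.2

ξ = 25.6 mol/min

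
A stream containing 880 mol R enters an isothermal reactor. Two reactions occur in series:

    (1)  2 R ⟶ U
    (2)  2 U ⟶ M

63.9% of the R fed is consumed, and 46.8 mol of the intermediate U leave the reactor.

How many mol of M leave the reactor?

117 mol

Conversion of R: R consumed = 2ξ₁ = 0.639 × 880 → ξ₁ = 281.2 mol.
U balance: n_U = 0 + 1ξ₁ − 2ξ₂ = 46.8 → ξ₂ = (1·281.2 − 46.8)/2 = 117.2 mol.
Outlet amounts (n = n₀ + Σ ν·ξ):
  R: 880 − 2(281.2) = 317.7
  U: 0 + 1(281.2) − 2(117.2) = 46.8
  M: 0 + 1(117.2) = 117.2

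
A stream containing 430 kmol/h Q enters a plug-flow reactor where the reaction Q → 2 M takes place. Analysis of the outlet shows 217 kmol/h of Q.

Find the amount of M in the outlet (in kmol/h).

426 kmol/h

For Q: n = n₀ − 1ξ → 217 = 430 − 1ξ, giving ξ = 213 kmol/h.
Outlet amounts (n = n₀ + ν ξ):
  Q: 430 − 1(213) = 217
  M: 0 + 2(213) = 426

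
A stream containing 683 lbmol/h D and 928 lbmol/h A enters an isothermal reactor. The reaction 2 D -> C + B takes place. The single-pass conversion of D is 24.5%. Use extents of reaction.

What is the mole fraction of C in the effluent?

D reacted = 0.245 × 683 = 167.3 lbmol/h; ν_D = −2, so ξ = 167.3/2 = 83.67 lbmol/h.
Outlet amounts (n = n₀ + ν ξ):
  D: 683 − 2(83.67) = 515.7
  C: 0 + 1(83.67) = 83.67
  B: 0 + 1(83.67) = 83.67
  A: 928 (inert)
Total out = 1611 lbmol/h; y_C = 83.67 / 1611 = 0.05194.

0.0519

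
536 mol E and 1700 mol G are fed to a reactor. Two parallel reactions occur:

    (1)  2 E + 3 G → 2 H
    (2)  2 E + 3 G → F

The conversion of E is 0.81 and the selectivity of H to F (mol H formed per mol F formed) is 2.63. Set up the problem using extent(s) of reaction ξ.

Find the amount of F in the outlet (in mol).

93.8 mol

Conversion of E: E consumed = 0.81 × 536 = 434.2 mol = 2ξ₁ + 2ξ₂.
Selectivity: 2ξ₁ / (1ξ₂) = 2.63 → ξ₁ = 1.315 ξ₂.
Substitute: (2·1.315 + 2) ξ₂ = 434.2 → ξ₂ = 93.77 mol, ξ₁ = 123.3 mol.
Outlet amounts (n = n₀ + Σ ν·ξ):
  E: 536 − 2(123.3) − 2(93.77) = 101.8
  G: 1700 − 3(123.3) − 3(93.77) = 1049
  H: 0 + 2(123.3) = 246.6
  F: 0 + 1(93.77) = 93.77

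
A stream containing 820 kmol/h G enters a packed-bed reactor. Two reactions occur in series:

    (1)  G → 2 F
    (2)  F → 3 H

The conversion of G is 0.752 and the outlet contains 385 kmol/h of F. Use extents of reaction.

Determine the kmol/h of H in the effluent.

Conversion of G: G consumed = 1ξ₁ = 0.752 × 820 → ξ₁ = 616.6 kmol/h.
F balance: n_F = 0 + 2ξ₁ − 1ξ₂ = 385 → ξ₂ = (2·616.6 − 385)/1 = 848.3 kmol/h.
Outlet amounts (n = n₀ + Σ ν·ξ):
  G: 820 − 1(616.6) = 203.4
  F: 0 + 2(616.6) − 1(848.3) = 385
  H: 0 + 3(848.3) = 2545

2540 kmol/h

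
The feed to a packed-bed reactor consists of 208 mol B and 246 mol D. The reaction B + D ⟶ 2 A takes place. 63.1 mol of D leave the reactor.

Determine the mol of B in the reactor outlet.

For D: n = n₀ − 1ξ → 63.1 = 246 − 1ξ, giving ξ = 182.9 mol.
Outlet amounts (n = n₀ + ν ξ):
  B: 208 − 1(182.9) = 25.1
  D: 246 − 1(182.9) = 63.1
  A: 0 + 2(182.9) = 365.8

25.1 mol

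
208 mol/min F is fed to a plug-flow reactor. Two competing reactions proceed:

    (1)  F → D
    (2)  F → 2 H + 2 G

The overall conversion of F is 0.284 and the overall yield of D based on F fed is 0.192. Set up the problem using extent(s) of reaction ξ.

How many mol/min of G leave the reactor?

Yield of D: 1ξ₁ / 208 = 0.192 → ξ₁ = 39.94 mol/min.
Conversion of F: 1ξ₁ + 1ξ₂ = 0.284 × 208 = 59.07 → ξ₂ = 19.14 mol/min.
Outlet amounts (n = n₀ + Σ ν·ξ):
  F: 208 − 1(39.94) − 1(19.14) = 148.9
  D: 0 + 1(39.94) = 39.94
  H: 0 + 2(19.14) = 38.27
  G: 0 + 2(19.14) = 38.27

38.3 mol/min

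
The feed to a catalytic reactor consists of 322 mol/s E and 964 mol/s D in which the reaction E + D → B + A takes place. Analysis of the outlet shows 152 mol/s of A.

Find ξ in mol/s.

For A: n = n₀ + 1ξ → 152 = 0 + 1ξ, giving ξ = 152 mol/s.
Outlet amounts (n = n₀ + ν ξ):
  E: 322 − 1(152) = 170
  D: 964 − 1(152) = 812
  B: 0 + 1(152) = 152
  A: 0 + 1(152) = 152

ξ = 152 mol/s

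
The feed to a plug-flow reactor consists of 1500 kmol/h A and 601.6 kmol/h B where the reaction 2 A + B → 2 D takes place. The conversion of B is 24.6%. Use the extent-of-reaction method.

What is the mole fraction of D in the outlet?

B reacted = 0.246 × 601.6 = 148 kmol/h; ν_B = −1, so ξ = 148/1 = 148 kmol/h.
Outlet amounts (n = n₀ + ν ξ):
  A: 1500 − 2(148) = 1204
  B: 601.6 − 1(148) = 453.6
  D: 0 + 2(148) = 296
Total out = 1954 kmol/h; y_D = 296 / 1954 = 0.1515.

0.152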